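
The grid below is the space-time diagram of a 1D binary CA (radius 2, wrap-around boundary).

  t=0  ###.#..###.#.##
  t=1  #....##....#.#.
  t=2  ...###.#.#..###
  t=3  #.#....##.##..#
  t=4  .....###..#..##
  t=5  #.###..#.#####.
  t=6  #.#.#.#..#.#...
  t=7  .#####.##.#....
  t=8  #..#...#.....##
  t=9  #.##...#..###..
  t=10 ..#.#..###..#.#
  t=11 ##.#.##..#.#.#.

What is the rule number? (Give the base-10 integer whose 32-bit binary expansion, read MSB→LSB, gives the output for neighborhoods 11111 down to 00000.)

2448164443

  #####|#  b31=1 t=0,i=0
  ####.|.  b30=0 t=0,i=1
  ###.#|.  b29=0 t=0,i=2
  ###..|#  b28=1 t=2,i=14
  ##.##|.  b27=0 t=3,i=9
  ##.#.|.  b26=0 t=0,i=3
  ##..#|.  b25=0 t=3,i=12
  ##...|#  b24=1 t=1,i=7
  #.###|#  b23=1 t=0,i=13
  #.##.|#  b22=1 t=3,i=10
  #.#.#|#  b21=1 t=0,i=11
  #.#..|.  b20=0 t=0,i=4
  #..##|#  b19=1 t=0,i=6
  #..#.|#  b18=1 t=4,i=9
  #...#|.  b17=0 t=2,i=1
  #....|.  b16=0 t=1,i=2
  .####|.  b15=0 t=0,i=14
  .###.|.  b14=0 t=0,i=8
  .##.#|.  b13=0 t=3,i=0
  .##..|.  b12=0 t=1,i=6
  .#.##|.  b11=0 t=0,i=12
  .#.#.|#  b10=1 t=1,i=12
  .#..#|#  b9=1 t=0,i=5
  .#...|.  b8=0 t=1,i=1
  ..###|.  b7=0 t=0,i=7
  ..##.|#  b6=1 t=1,i=5
  ..#.#|.  b5=0 t=1,i=11
  ..#..|#  b4=1 t=4,i=10
  ...##|#  b3=1 t=1,i=4
  ...#.|.  b2=0 t=1,i=10
  ....#|#  b1=1 t=1,i=3
  .....|#  b0=1 t=4,i=2
  bits 10010001111011000000011001011011 = 2448164443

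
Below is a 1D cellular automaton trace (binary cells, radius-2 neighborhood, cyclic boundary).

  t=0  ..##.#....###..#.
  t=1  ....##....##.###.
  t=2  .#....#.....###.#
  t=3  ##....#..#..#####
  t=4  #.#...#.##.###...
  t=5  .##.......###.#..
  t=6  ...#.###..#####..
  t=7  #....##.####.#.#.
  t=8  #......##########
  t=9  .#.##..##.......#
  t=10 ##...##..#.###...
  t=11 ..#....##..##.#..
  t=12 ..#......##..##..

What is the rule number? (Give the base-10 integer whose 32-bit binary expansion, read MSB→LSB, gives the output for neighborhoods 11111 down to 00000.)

1874642065

  nb #####: next=.  (t=3,i=14, bit31=0)
  nb ####.: next=#  (t=3,i=0, bit30=1)
  nb ###.#: next=#  (t=2,i=14, bit29=1)
  nb ###..: next=.  (t=0,i=12, bit28=0)
  nb ##.##: next=#  (t=1,i=12, bit27=1)
  nb ##.#.: next=#  (t=0,i=4, bit26=1)
  nb ##..#: next=#  (t=0,i=13, bit25=1)
  nb ##...: next=#  (t=1,i=6, bit24=1)
  nb #.###: next=#  (t=1,i=13, bit23=1)
  nb #.##.: next=.  (t=4,i=8, bit22=0)
  nb #.#.#: next=#  (t=2,i=16, bit21=1)
  nb #.#..: next=#  (t=0,i=5, bit20=1)
  nb #..##: next=#  (t=3,i=11, bit19=1)
  nb #..#.: next=#  (t=0,i=14, bit18=1)
  nb #...#: next=.  (t=0,i=0, bit17=0)
  nb #....: next=.  (t=0,i=7, bit16=0)
  nb .####: next=#  (t=3,i=13, bit15=1)
  nb .###.: next=#  (t=0,i=11, bit14=1)
  nb .##.#: next=.  (t=0,i=3, bit13=0)
  nb .##..: next=.  (t=1,i=5, bit12=0)
  nb .#.##: next=.  (t=4,i=7, bit11=0)
  nb .#.#.: next=#  (t=2,i=0, bit10=1)
  nb .#..#: next=.  (t=3,i=7, bit9=0)
  nb .#...: next=.  (t=0,i=6, bit8=0)
  nb ..###: next=#  (t=0,i=10, bit7=1)
  nb ..##.: next=.  (t=0,i=2, bit6=0)
  nb ..#.#: next=.  (t=4,i=0, bit5=0)
  nb ..#..: next=#  (t=0,i=15, bit4=1)
  nb ...##: next=.  (t=0,i=1, bit3=0)
  nb ...#.: next=.  (t=2,i=5, bit2=0)
  nb ....#: next=.  (t=0,i=8, bit1=0)
  nb .....: next=#  (t=1,i=1, bit0=1)
  bits 01101111101111001100010010010001 = 1874642065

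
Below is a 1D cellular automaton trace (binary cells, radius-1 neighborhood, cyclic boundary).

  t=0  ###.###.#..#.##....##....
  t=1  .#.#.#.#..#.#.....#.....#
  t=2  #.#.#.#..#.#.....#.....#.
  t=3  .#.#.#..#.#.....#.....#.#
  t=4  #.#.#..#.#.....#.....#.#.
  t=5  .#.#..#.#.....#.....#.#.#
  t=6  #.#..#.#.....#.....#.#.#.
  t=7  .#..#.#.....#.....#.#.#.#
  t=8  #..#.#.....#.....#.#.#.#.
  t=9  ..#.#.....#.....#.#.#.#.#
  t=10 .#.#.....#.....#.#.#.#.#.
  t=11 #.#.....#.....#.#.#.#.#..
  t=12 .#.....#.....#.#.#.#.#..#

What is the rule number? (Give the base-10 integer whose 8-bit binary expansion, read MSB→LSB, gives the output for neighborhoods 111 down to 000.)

  ###|#  b7=1 t=0,i=1
  ##.|.  b6=0 t=0,i=2
  #.#|#  b5=1 t=0,i=3
  #..|.  b4=0 t=0,i=9
  .##|.  b3=0 t=0,i=0
  .#.|.  b2=0 t=0,i=8
  ..#|#  b1=1 t=0,i=10
  ...|.  b0=0 t=0,i=16
  bits 10100010 = 162

162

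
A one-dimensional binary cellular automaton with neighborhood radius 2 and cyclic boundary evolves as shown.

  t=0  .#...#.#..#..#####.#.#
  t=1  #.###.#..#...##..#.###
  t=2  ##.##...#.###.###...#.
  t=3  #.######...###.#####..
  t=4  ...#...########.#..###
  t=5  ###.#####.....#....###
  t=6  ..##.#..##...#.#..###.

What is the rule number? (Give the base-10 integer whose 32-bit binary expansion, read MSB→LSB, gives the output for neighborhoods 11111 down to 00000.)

996595084

  nb #####: next=.  (t=0,i=15, bit31=0)
  nb ####.: next=.  (t=0,i=16, bit30=0)
  nb ###.#: next=#  (t=0,i=17, bit29=1)
  nb ###..: next=#  (t=2,i=16, bit28=1)
  nb ##.##: next=#  (t=1,i=1, bit27=1)
  nb ##.#.: next=.  (t=0,i=18, bit26=0)
  nb ##..#: next=#  (t=1,i=15, bit25=1)
  nb ##...: next=#  (t=2,i=5, bit24=1)
  nb #.###: next=.  (t=1,i=2, bit23=0)
  nb #.##.: next=#  (t=2,i=0, bit22=1)
  nb #.#.#: next=#  (t=0,i=19, bit21=1)
  nb #.#..: next=.  (t=0,i=1, bit20=0)
  nb #..##: next=.  (t=0,i=12, bit19=0)
  nb #..#.: next=#  (t=0,i=9, bit18=1)
  nb #...#: next=#  (t=0,i=3, bit17=1)
  nb #....: next=.  (t=5,i=10, bit16=0)
  nb .####: next=#  (t=0,i=14, bit15=1)
  nb .###.: next=#  (t=1,i=3, bit14=1)
  nb .##.#: next=.  (t=2,i=1, bit13=0)
  nb .##..: next=#  (t=1,i=14, bit12=1)
  nb .#.##: next=.  (t=1,i=18, bit11=0)
  nb .#.#.: next=#  (t=0,i=0, bit10=1)
  nb .#..#: next=.  (t=0,i=8, bit9=0)
  nb .#...: next=#  (t=0,i=2, bit8=1)
  nb ..###: next=#  (t=0,i=13, bit7=1)
  nb ..##.: next=.  (t=1,i=13, bit6=0)
  nb ..#.#: next=.  (t=0,i=5, bit5=0)
  nb ..#..: next=.  (t=0,i=10, bit4=0)
  nb ...##: next=#  (t=1,i=12, bit3=1)
  nb ...#.: next=#  (t=0,i=4, bit2=1)
  nb ....#: next=.  (t=5,i=12, bit1=0)
  nb .....: next=.  (t=5,i=11, bit0=0)
  bits 00111011011001101101010110001100 = 996595084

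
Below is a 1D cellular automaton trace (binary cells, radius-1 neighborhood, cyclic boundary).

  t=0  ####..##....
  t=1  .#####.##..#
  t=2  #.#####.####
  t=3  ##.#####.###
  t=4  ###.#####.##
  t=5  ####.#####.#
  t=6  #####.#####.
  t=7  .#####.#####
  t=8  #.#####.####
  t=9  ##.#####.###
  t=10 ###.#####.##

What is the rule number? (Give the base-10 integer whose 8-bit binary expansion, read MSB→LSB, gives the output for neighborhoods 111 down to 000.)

246

  ### -> #   bit 7 = 1  t=0,i=1
  ##. -> #   bit 6 = 1  t=0,i=3
  #.# -> #   bit 5 = 1  t=1,i=0
  #.. -> #   bit 4 = 1  t=0,i=4
  .## -> .   bit 3 = 0  t=0,i=0
  .#. -> #   bit 2 = 1  t=1,i=11
  ..# -> #   bit 1 = 1  t=0,i=5
  ... -> .   bit 0 = 0  t=0,i=9
  bits 11110110 = 246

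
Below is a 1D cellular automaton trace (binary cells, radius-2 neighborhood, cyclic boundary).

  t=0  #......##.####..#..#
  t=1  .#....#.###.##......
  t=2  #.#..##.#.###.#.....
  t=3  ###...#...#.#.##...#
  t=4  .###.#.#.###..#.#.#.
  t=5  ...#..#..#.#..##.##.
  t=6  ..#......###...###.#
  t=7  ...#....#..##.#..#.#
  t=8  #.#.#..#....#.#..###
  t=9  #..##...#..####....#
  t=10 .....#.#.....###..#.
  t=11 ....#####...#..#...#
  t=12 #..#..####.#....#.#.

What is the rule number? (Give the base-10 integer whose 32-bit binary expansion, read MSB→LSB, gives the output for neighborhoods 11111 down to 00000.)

4191167788

  nb #####: next=#  (t=11,i=6, bit31=1)
  nb ####.: next=#  (t=0,i=12, bit30=1)
  nb ###.#: next=#  (t=1,i=10, bit29=1)
  nb ###..: next=#  (t=0,i=13, bit28=1)
  nb ##.##: next=#  (t=0,i=9, bit27=1)
  nb ##.#.: next=.  (t=2,i=7, bit26=0)
  nb ##..#: next=.  (t=0,i=14, bit25=0)
  nb ##...: next=#  (t=0,i=1, bit24=1)
  nb #.###: next=#  (t=0,i=10, bit23=1)
  nb #.##.: next=#  (t=1,i=12, bit22=1)
  nb #.#.#: next=.  (t=2,i=8, bit21=0)
  nb #.#..: next=#  (t=2,i=2, bit20=1)
  nb #..##: next=.  (t=0,i=18, bit19=0)
  nb #..#.: next=.  (t=0,i=15, bit18=0)
  nb #...#: next=.  (t=3,i=4, bit17=0)
  nb #....: next=.  (t=0,i=2, bit16=0)
  nb .####: next=.  (t=0,i=11, bit15=0)
  nb .###.: next=.  (t=1,i=9, bit14=0)
  nb .##.#: next=#  (t=0,i=8, bit13=1)
  nb .##..: next=.  (t=0,i=0, bit12=0)
  nb .#.##: next=.  (t=1,i=7, bit11=0)
  nb .#.#.: next=#  (t=2,i=1, bit10=1)
  nb .#..#: next=.  (t=0,i=17, bit9=0)
  nb .#...: next=#  (t=1,i=2, bit8=1)
  nb ..###: next=.  (t=3,i=19, bit7=0)
  nb ..##.: next=.  (t=0,i=7, bit6=0)
  nb ..#.#: next=#  (t=1,i=6, bit5=1)
  nb ..#..: next=.  (t=0,i=16, bit4=0)
  nb ...##: next=#  (t=0,i=6, bit3=1)
  nb ...#.: next=#  (t=1,i=0, bit2=1)
  nb ....#: next=.  (t=0,i=5, bit1=0)
  nb .....: next=.  (t=0,i=3, bit0=0)
  bits 11111001110100000010010100101100 = 4191167788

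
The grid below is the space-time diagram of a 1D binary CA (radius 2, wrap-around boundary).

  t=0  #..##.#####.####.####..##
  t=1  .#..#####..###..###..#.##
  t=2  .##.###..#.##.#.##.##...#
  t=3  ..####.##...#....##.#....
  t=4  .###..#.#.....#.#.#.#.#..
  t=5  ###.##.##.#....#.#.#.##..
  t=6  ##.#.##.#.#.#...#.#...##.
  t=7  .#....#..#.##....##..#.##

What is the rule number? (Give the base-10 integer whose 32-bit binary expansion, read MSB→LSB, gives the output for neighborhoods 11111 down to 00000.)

  [31] ##### => #  t=0,i=8
  [30] ####. => .  t=0,i=9
  [29] ###.# => .  t=0,i=10
  [28] ###.. => .  t=0,i=0
  [27] ##.## => #  t=0,i=5
  [26] ##.#. => .  t=1,i=0
  [25] ##..# => #  t=0,i=1
  [24] ##... => .  t=2,i=21
  [23] #.### => #  t=0,i=6
  [22] #.##. => .  t=1,i=23
  [21] #.#.# => .  t=2,i=14
  [20] #.#.. => #  t=1,i=1
  [19] #..## => .  t=0,i=2
  [18] #..#. => #  t=1,i=20
  [17] #...# => .  t=2,i=22
  [16] #.... => #  t=3,i=14
  [15] .#### => #  t=0,i=7
  [14] .###. => #  t=0,i=24
  [13] .##.# => #  t=0,i=4
  [12] .##.. => #  t=2,i=20
  [11] .#.## => .  t=1,i=22
  [10] .#.#. => #  t=4,i=7
  [9] .#..# => #  t=1,i=2
  [8] .#... => .  t=3,i=13
  [7] ..### => #  t=0,i=23
  [6] ..##. => .  t=0,i=3
  [5] ..#.# => .  t=1,i=21
  [4] ..#.. => .  t=3,i=12
  [3] ...## => #  t=3,i=1
  [2] ...#. => .  t=2,i=23
  [1] ....# => .  t=3,i=0
  [0] ..... => .  t=3,i=23
  bits 10001010100101011111011010001000 = 2325083784

2325083784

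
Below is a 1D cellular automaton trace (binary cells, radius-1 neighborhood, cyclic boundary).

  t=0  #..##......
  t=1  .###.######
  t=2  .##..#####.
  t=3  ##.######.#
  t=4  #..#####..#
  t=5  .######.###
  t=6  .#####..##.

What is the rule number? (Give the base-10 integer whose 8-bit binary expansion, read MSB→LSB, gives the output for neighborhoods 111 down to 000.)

  ###|#  b7=1 t=1,i=2
  ##.|.  b6=0 t=0,i=4
  #.#|.  b5=0 t=1,i=0
  #..|#  b4=1 t=0,i=1
  .##|#  b3=1 t=0,i=3
  .#.|.  b2=0 t=0,i=0
  ..#|#  b1=1 t=0,i=2
  ...|#  b0=1 t=0,i=6
  bits 10011011 = 155

155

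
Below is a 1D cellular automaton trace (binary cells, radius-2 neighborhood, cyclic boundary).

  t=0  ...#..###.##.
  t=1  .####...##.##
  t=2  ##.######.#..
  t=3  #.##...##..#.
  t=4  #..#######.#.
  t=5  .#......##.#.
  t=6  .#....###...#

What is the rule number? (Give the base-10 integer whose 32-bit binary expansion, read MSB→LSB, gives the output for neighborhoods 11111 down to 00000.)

  ##### -> .   bit 31 = 0  t=2,i=5
  ####. -> #   bit 30 = 1  t=1,i=3
  ###.# -> #   bit 29 = 1  t=0,i=8
  ###.. -> #   bit 28 = 1  t=1,i=4
  ##.## -> #   bit 27 = 1  t=0,i=9
  ##.#. -> .   bit 26 = 0  t=2,i=9
  ##..# -> #   bit 25 = 1  t=3,i=9
  ##... -> #   bit 24 = 1  t=0,i=12
  #.### -> #   bit 23 = 1  t=1,i=1
  #.##. -> .   bit 22 = 0  t=0,i=10
  #.#.# -> #   bit 21 = 1  t=3,i=0
  #.#.. -> .   bit 20 = 0  t=2,i=10
  #..## -> .   bit 19 = 0  t=0,i=5
  #..#. -> .   bit 18 = 0  t=3,i=10
  #...# -> #   bit 17 = 1  t=1,i=6
  #.... -> .   bit 16 = 0  t=0,i=0
  .#### -> .   bit 15 = 0  t=1,i=2
  .###. -> .   bit 14 = 0  t=0,i=7
  .##.# -> .   bit 13 = 0  t=1,i=9
  .##.. -> #   bit 12 = 1  t=0,i=11
  .#.## -> .   bit 11 = 0  t=3,i=1
  .#.#. -> .   bit 10 = 0  t=3,i=12
  .#..# -> #   bit 9 = 1  t=0,i=4
  .#... -> .   bit 8 = 0  t=5,i=2
  ..### -> .   bit 7 = 0  t=0,i=6
  ..##. -> #   bit 6 = 1  t=1,i=8
  ..#.# -> #   bit 5 = 1  t=3,i=11
  ..#.. -> #   bit 4 = 1  t=0,i=3
  ...## -> #   bit 3 = 1  t=1,i=7
  ...#. -> #   bit 2 = 1  t=0,i=2
  ....# -> #   bit 1 = 1  t=0,i=1
  ..... -> .   bit 0 = 0  t=5,i=4
  bits 01111011101000100001001001111110 = 2074219134

2074219134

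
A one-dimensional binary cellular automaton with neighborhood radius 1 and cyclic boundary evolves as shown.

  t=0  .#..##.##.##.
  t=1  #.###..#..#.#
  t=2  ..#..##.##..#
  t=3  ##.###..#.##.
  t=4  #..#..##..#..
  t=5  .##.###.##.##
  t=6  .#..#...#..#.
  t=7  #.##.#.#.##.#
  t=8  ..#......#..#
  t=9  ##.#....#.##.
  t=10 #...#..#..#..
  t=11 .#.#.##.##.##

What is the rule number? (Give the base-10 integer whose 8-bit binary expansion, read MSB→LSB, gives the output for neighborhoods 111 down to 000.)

26

  [7] ### => .  t=1,i=3
  [6] ##. => .  t=0,i=5
  [5] #.# => .  t=0,i=6
  [4] #.. => #  t=0,i=2
  [3] .## => #  t=0,i=4
  [2] .#. => .  t=0,i=1
  [1] ..# => #  t=0,i=0
  [0] ... => .  t=6,i=6
  bits 00011010 = 26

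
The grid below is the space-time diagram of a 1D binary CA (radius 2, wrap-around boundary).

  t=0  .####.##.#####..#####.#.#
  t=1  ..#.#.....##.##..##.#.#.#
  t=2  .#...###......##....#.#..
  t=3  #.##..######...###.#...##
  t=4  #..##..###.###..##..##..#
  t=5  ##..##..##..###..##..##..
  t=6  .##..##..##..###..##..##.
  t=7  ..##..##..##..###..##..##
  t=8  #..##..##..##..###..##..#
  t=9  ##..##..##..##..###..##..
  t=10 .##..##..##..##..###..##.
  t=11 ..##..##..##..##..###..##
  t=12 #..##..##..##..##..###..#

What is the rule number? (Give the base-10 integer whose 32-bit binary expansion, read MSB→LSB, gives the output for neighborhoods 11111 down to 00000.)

  nb #####: next=#  (t=0,i=11, bit31=1)
  nb ####.: next=.  (t=0,i=3, bit30=0)
  nb ###.#: next=#  (t=0,i=4, bit29=1)
  nb ###..: next=#  (t=0,i=13, bit28=1)
  nb ##.##: next=.  (t=0,i=5, bit27=0)
  nb ##.#.: next=.  (t=0,i=21, bit26=0)
  nb ##..#: next=#  (t=0,i=14, bit25=1)
  nb ##...: next=#  (t=2,i=8, bit24=1)
  nb #.###: next=.  (t=0,i=1, bit23=0)
  nb #.##.: next=.  (t=0,i=6, bit22=0)
  nb #.#.#: next=#  (t=0,i=22, bit21=1)
  nb #.#..: next=.  (t=1,i=4, bit20=0)
  nb #..##: next=.  (t=0,i=15, bit19=0)
  nb #..#.: next=#  (t=1,i=1, bit18=1)
  nb #...#: next=#  (t=2,i=3, bit17=1)
  nb #....: next=#  (t=1,i=6, bit16=1)
  nb .####: next=#  (t=0,i=2, bit15=1)
  nb .###.: next=#  (t=2,i=6, bit14=1)
  nb .##.#: next=.  (t=0,i=7, bit13=0)
  nb .##..: next=#  (t=1,i=14, bit12=1)
  nb .#.##: next=.  (t=0,i=0, bit11=0)
  nb .#.#.: next=.  (t=0,i=23, bit10=0)
  nb .#..#: next=.  (t=1,i=0, bit9=0)
  nb .#...: next=#  (t=1,i=5, bit8=1)
  nb ..###: next=.  (t=0,i=16, bit7=0)
  nb ..##.: next=.  (t=1,i=10, bit6=0)
  nb ..#.#: next=.  (t=1,i=2, bit5=0)
  nb ..#..: next=.  (t=2,i=1, bit4=0)
  nb ...##: next=.  (t=1,i=9, bit3=0)
  nb ...#.: next=#  (t=2,i=0, bit2=1)
  nb ....#: next=.  (t=1,i=8, bit1=0)
  nb .....: next=#  (t=1,i=7, bit0=1)
  bits 10110011001001111101000100000101 = 3005731077

3005731077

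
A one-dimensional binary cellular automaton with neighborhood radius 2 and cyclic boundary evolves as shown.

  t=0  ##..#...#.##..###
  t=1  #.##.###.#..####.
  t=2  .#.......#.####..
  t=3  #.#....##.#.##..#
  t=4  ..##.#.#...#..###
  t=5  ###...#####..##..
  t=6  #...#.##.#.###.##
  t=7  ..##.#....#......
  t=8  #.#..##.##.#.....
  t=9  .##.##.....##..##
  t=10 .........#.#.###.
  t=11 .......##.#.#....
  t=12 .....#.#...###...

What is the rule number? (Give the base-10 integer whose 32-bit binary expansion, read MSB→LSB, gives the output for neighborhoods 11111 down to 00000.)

  #####|.  b31=0 t=0,i=16
  ####.|#  b30=1 t=0,i=0
  ###.#|.  b29=0 t=1,i=7
  ###..|.  b28=0 t=0,i=1
  ##.##|.  b27=0 t=1,i=4
  ##.#.|.  b26=0 t=1,i=8
  ##..#|#  b25=1 t=0,i=2
  ##...|.  b24=0 t=2,i=15
  #.###|.  b23=0 t=1,i=5
  #.##.|.  b22=0 t=0,i=10
  #.#.#|.  b21=0 t=1,i=0
  #.#..|#  b20=1 t=1,i=9
  #..##|#  b19=1 t=0,i=13
  #..#.|#  b18=1 t=0,i=3
  #...#|#  b17=1 t=0,i=6
  #....|.  b16=0 t=2,i=3
  .####|#  b15=1 t=0,i=15
  .###.|.  b14=0 t=1,i=6
  .##.#|.  b13=0 t=1,i=3
  .##..|.  b12=0 t=0,i=11
  .#.##|#  b11=1 t=0,i=9
  .#.#.|#  b10=1 t=4,i=6
  .#..#|.  b9=0 t=1,i=10
  .#...|#  b8=1 t=0,i=5
  ..###|#  b7=1 t=0,i=14
  ..##.|#  b6=1 t=3,i=7
  ..#.#|.  b5=0 t=0,i=8
  ..#..|.  b4=0 t=0,i=4
  ...##|.  b3=0 t=3,i=6
  ...#.|#  b2=1 t=0,i=7
  ....#|#  b1=1 t=2,i=7
  .....|.  b0=0 t=2,i=4
  bits 01000010000111101000110111000110 = 1109298630

1109298630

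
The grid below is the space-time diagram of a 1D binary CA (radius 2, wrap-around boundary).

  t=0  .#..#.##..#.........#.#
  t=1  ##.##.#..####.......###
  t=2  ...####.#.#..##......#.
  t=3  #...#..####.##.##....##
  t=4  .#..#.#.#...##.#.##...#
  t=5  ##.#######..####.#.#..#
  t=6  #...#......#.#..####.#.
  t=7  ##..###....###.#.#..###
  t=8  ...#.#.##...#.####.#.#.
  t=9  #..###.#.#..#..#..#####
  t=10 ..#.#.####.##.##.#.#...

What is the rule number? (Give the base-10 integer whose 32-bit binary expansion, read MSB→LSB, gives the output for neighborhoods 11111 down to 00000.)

92136816

  [31] ##### => .  t=1,i=22
  [30] ####. => .  t=1,i=0
  [29] ###.# => .  t=1,i=1
  [28] ###.. => .  t=1,i=12
  [27] ##.## => .  t=1,i=2
  [26] ##.#. => #  t=1,i=5
  [25] ##..# => .  t=0,i=8
  [24] ##... => #  t=1,i=13
  [23] #.### => .  t=5,i=3
  [22] #.##. => #  t=0,i=6
  [21] #.#.# => #  t=0,i=22
  [20] #.#.. => #  t=0,i=1
  [19] #..## => #  t=1,i=8
  [18] #..#. => #  t=0,i=3
  [17] #...# => .  t=3,i=2
  [16] #.... => #  t=0,i=12
  [15] .#### => #  t=1,i=10
  [14] .###. => #  t=3,i=22
  [13] .##.# => #  t=1,i=4
  [12] .##.. => .  t=0,i=7
  [11] .#.## => .  t=0,i=5
  [10] .#.#. => #  t=0,i=0
  [9] .#..# => .  t=0,i=2
  [8] .#... => #  t=0,i=11
  [7] ..### => .  t=1,i=9
  [6] ..##. => #  t=2,i=13
  [5] ..#.# => #  t=0,i=4
  [4] ..#.. => #  t=0,i=10
  [3] ...## => .  t=1,i=19
  [2] ...#. => .  t=0,i=19
  [1] ....# => .  t=0,i=18
  [0] ..... => .  t=0,i=13
  bits 00000101011111011110010101110000 = 92136816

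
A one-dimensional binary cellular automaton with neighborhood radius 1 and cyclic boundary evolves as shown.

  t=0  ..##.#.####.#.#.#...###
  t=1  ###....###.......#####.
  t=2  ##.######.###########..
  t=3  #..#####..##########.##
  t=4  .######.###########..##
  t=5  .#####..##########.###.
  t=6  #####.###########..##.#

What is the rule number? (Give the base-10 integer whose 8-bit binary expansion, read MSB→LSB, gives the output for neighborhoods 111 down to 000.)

155

  nb ###: next=#  (t=0,i=8, bit7=1)
  nb ##.: next=.  (t=0,i=3, bit6=0)
  nb #.#: next=.  (t=0,i=4, bit5=0)
  nb #..: next=#  (t=0,i=0, bit4=1)
  nb .##: next=#  (t=0,i=2, bit3=1)
  nb .#.: next=.  (t=0,i=5, bit2=0)
  nb ..#: next=#  (t=0,i=1, bit1=1)
  nb ...: next=#  (t=0,i=18, bit0=1)
  bits 10011011 = 155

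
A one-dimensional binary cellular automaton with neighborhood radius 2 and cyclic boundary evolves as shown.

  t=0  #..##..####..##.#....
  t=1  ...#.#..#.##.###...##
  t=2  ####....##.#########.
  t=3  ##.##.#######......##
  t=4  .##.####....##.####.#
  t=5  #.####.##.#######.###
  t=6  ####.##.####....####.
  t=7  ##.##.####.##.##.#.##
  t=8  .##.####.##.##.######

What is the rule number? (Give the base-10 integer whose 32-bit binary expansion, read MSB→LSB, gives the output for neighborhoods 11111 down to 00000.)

  #####|.  b31=0 t=2,i=13
  ####.|.  b30=0 t=0,i=9
  ###.#|#  b29=1 t=2,i=19
  ###..|#  b28=1 t=0,i=10
  ##.##|#  b27=1 t=1,i=12
  ##.#.|#  b26=1 t=0,i=15
  ##..#|#  b25=1 t=0,i=5
  ##...|#  b24=1 t=1,i=0
  #.###|#  b23=1 t=1,i=13
  #.##.|.  b22=0 t=1,i=10
  #.#.#|#  b21=1 t=4,i=20
  #.#..|.  b20=0 t=0,i=16
  #..##|.  b19=0 t=0,i=2
  #..#.|.  b18=0 t=1,i=7
  #...#|#  b17=1 t=1,i=1
  #....|.  b16=0 t=0,i=18
  .####|#  b15=1 t=0,i=8
  .###.|#  b14=1 t=1,i=14
  .##.#|#  b13=1 t=0,i=14
  .##..|.  b12=0 t=0,i=4
  .#.##|#  b11=1 t=1,i=9
  .#.#.|.  b10=0 t=1,i=4
  .#..#|.  b9=0 t=0,i=1
  .#...|.  b8=0 t=0,i=17
  ..###|.  b7=0 t=0,i=7
  ..##.|#  b6=1 t=0,i=3
  ..#.#|#  b5=1 t=1,i=3
  ..#..|.  b4=0 t=0,i=0
  ...##|#  b3=1 t=1,i=18
  ...#.|#  b2=1 t=0,i=20
  ....#|#  b1=1 t=0,i=19
  .....|#  b0=1 t=3,i=15
  bits 00111111101000101110100001101111 = 1067640943

1067640943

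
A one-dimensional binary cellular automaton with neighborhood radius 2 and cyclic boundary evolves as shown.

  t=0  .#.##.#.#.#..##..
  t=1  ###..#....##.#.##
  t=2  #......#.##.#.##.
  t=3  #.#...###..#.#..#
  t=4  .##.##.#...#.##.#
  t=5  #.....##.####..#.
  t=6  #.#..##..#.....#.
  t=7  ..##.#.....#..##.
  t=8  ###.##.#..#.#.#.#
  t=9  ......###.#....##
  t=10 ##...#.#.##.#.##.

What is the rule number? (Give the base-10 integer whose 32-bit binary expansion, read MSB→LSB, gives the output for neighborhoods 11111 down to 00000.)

2241022572

  #####|#  b31=1 t=1,i=0
  ####.|.  b30=0 t=1,i=1
  ###.#|.  b29=0 t=8,i=2
  ###..|.  b28=0 t=1,i=2
  ##.##|.  b27=0 t=4,i=3
  ##.#.|#  b26=1 t=0,i=5
  ##..#|.  b25=0 t=1,i=3
  ##...|#  b24=1 t=0,i=15
  #.###|#  b23=1 t=1,i=15
  #.##.|.  b22=0 t=0,i=3
  #.#.#|.  b21=0 t=0,i=6
  #.#..|#  b20=1 t=0,i=10
  #..##|.  b19=0 t=0,i=12
  #..#.|.  b18=0 t=1,i=4
  #...#|#  b17=1 t=0,i=16
  #....|#  b16=1 t=1,i=7
  .####|.  b15=0 t=1,i=16
  .###.|#  b14=1 t=3,i=7
  .##.#|.  b13=0 t=0,i=4
  .##..|.  b12=0 t=0,i=14
  .#.##|#  b11=1 t=0,i=2
  .#.#.|.  b10=0 t=0,i=7
  .#..#|#  b9=1 t=0,i=11
  .#...|.  b8=0 t=1,i=6
  ..###|.  b7=0 t=3,i=6
  ..##.|#  b6=1 t=0,i=13
  ..#.#|#  b5=1 t=0,i=1
  ..#..|.  b4=0 t=1,i=5
  ...##|#  b3=1 t=1,i=9
  ...#.|#  b2=1 t=0,i=0
  ....#|.  b1=0 t=1,i=8
  .....|.  b0=0 t=2,i=3
  bits 10000101100100110100101001101100 = 2241022572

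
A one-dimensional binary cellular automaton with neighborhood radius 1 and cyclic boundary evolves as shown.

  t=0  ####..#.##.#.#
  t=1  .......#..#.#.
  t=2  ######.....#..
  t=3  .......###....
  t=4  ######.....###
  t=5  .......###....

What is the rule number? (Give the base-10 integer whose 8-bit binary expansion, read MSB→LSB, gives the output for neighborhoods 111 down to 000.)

  ###|.  b7=0 t=0,i=0
  ##.|.  b6=0 t=0,i=3
  #.#|#  b5=1 t=0,i=7
  #..|.  b4=0 t=0,i=4
  .##|.  b3=0 t=0,i=8
  .#.|.  b2=0 t=0,i=6
  ..#|.  b1=0 t=0,i=5
  ...|#  b0=1 t=1,i=0
  bits 00100001 = 33

33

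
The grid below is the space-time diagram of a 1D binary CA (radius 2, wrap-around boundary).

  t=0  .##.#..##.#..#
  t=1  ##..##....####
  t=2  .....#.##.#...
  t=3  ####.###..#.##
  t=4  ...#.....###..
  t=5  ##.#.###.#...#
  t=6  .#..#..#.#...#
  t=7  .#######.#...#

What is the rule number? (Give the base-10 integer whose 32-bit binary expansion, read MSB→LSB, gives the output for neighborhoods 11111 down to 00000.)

542448307

  ##### -> .   bit 31 = 0  t=1,i=12
  ####. -> .   bit 30 = 0  t=1,i=0
  ###.# -> #   bit 29 = 1  t=3,i=3
  ###.. -> .   bit 28 = 0  t=1,i=1
  ##.## -> .   bit 27 = 0  t=3,i=4
  ##.#. -> .   bit 26 = 0  t=0,i=3
  ##..# -> .   bit 25 = 0  t=1,i=2
  ##... -> .   bit 24 = 0  t=1,i=6
  #.### -> .   bit 23 = 0  t=3,i=5
  #.##. -> #   bit 22 = 1  t=0,i=1
  #.#.# -> .   bit 21 = 0  t=5,i=3
  #.#.. -> #   bit 20 = 1  t=0,i=4
  #..## -> .   bit 19 = 0  t=0,i=6
  #..#. -> #   bit 18 = 1  t=0,i=12
  #...# -> .   bit 17 = 0  t=5,i=11
  #.... -> #   bit 16 = 1  t=1,i=7
  .#### -> .   bit 15 = 0  t=1,i=11
  .###. -> .   bit 14 = 0  t=3,i=6
  .##.# -> .   bit 13 = 0  t=0,i=2
  .##.. -> #   bit 12 = 1  t=1,i=5
  .#.## -> #   bit 11 = 1  t=0,i=0
  .#.#. -> .   bit 10 = 0  t=6,i=0
  .#..# -> #   bit 9 = 1  t=0,i=5
  .#... -> .   bit 8 = 0  t=2,i=11
  ..### -> #   bit 7 = 1  t=1,i=10
  ..##. -> .   bit 6 = 0  t=0,i=7
  ..#.# -> #   bit 5 = 1  t=0,i=13
  ..#.. -> #   bit 4 = 1  t=4,i=3
  ...## -> .   bit 3 = 0  t=1,i=9
  ...#. -> .   bit 2 = 0  t=2,i=4
  ....# -> #   bit 1 = 1  t=1,i=8
  ..... -> #   bit 0 = 1  t=2,i=0
  bits 00100000010101010001101010110011 = 542448307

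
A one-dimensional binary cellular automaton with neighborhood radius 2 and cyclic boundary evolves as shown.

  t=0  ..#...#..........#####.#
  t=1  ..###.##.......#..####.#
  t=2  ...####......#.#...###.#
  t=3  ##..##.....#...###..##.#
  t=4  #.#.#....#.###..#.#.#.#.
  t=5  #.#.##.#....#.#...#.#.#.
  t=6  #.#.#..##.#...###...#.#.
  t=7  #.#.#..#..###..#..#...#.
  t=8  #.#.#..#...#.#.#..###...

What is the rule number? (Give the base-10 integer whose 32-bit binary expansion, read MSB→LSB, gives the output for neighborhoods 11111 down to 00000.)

  [31] ##### => #  t=0,i=19
  [30] ####. => #  t=0,i=20
  [29] ###.# => #  t=0,i=21
  [28] ###.. => .  t=2,i=6
  [27] ##.## => #  t=1,i=5
  [26] ##.#. => .  t=0,i=22
  [25] ##..# => #  t=3,i=2
  [24] ##... => .  t=1,i=8
  [23] #.### => .  t=3,i=23
  [22] #.##. => #  t=1,i=6
  [21] #.#.# => #  t=4,i=0
  [20] #.#.. => #  t=0,i=23
  [19] #..## => .  t=1,i=1
  [18] #..#. => .  t=0,i=1
  [17] #...# => #  t=0,i=4
  [16] #.... => .  t=0,i=8
  [15] .#### => #  t=0,i=18
  [14] .###. => #  t=1,i=3
  [13] .##.# => .  t=3,i=21
  [12] .##.. => .  t=1,i=7
  [11] .#.## => .  t=4,i=10
  [10] .#.#. => .  t=2,i=14
  [9] .#..# => .  t=0,i=0
  [8] .#... => #  t=0,i=3
  [7] ..### => .  t=0,i=17
  [6] ..##. => #  t=3,i=4
  [5] ..#.# => .  t=2,i=13
  [4] ..#.. => #  t=0,i=2
  [3] ...## => .  t=0,i=16
  [2] ...#. => .  t=0,i=5
  [1] ....# => #  t=0,i=15
  [0] ..... => .  t=0,i=9
  bits 11101010011100101100000101010010 = 3933389138

3933389138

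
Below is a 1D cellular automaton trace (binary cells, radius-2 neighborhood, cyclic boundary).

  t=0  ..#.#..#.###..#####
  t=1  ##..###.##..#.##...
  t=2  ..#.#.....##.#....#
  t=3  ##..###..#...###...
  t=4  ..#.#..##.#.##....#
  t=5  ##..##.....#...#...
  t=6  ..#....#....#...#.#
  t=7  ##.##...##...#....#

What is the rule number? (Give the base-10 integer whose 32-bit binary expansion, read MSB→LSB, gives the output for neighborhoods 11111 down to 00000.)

  ##### -> .   bit 31 = 0  t=0,i=16
  ####. -> .   bit 30 = 0  t=0,i=17
  ###.# -> .   bit 29 = 0  t=1,i=6
  ###.. -> .   bit 28 = 0  t=0,i=11
  ##.## -> .   bit 27 = 0  t=1,i=7
  ##.#. -> .   bit 26 = 0  t=2,i=12
  ##..# -> #   bit 25 = 1  t=0,i=0
  ##... -> .   bit 24 = 0  t=1,i=16
  #.### -> #   bit 23 = 1  t=0,i=9
  #.##. -> .   bit 22 = 0  t=1,i=8
  #.#.# -> .   bit 21 = 0  t=4,i=10
  #.#.. -> #   bit 20 = 1  t=0,i=4
  #..## -> .   bit 19 = 0  t=0,i=13
  #..#. -> #   bit 18 = 1  t=0,i=1
  #...# -> .   bit 17 = 0  t=1,i=17
  #.... -> #   bit 16 = 1  t=2,i=6
  .#### -> #   bit 15 = 1  t=0,i=15
  .###. -> .   bit 14 = 0  t=0,i=10
  .##.# -> .   bit 13 = 0  t=2,i=11
  .##.. -> .   bit 12 = 0  t=1,i=1
  .#.## -> #   bit 11 = 1  t=0,i=8
  .#.#. -> .   bit 10 = 0  t=0,i=3
  .#..# -> #   bit 9 = 1  t=0,i=5
  .#... -> #   bit 8 = 1  t=2,i=5
  ..### -> #   bit 7 = 1  t=0,i=14
  ..##. -> .   bit 6 = 0  t=1,i=0
  ..#.# -> .   bit 5 = 0  t=0,i=2
  ..#.. -> .   bit 4 = 0  t=2,i=18
  ...## -> #   bit 3 = 1  t=1,i=18
  ...#. -> .   bit 2 = 0  t=2,i=17
  ....# -> .   bit 1 = 0  t=2,i=8
  ..... -> .   bit 0 = 0  t=2,i=7
  bits 00000010100101011000101110001000 = 43355016

43355016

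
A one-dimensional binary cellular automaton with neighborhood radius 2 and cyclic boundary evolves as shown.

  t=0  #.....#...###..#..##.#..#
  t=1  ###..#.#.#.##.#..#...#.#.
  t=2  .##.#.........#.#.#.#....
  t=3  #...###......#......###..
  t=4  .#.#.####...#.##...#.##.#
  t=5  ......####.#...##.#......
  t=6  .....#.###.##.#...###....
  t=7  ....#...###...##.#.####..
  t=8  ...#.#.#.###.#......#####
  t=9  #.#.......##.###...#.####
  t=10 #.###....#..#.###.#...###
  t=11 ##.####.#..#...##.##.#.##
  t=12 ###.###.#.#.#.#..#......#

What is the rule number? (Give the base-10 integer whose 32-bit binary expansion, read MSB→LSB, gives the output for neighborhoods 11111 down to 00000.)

  #####|#  b31=1 t=8,i=22
  ####.|#  b30=1 t=4,i=7
  ###.#|#  b29=1 t=5,i=9
  ###..|#  b28=1 t=0,i=12
  ##.##|#  b27=1 t=6,i=10
  ##.#.|.  b26=0 t=0,i=20
  ##..#|.  b25=0 t=0,i=13
  ##...|#  b24=1 t=0,i=1
  #.###|.  b23=0 t=1,i=0
  #.##.|.  b22=0 t=1,i=11
  #.#.#|.  b21=0 t=1,i=7
  #.#..|#  b20=1 t=0,i=21
  #..##|#  b19=1 t=0,i=17
  #..#.|#  b18=1 t=0,i=14
  #...#|.  b17=0 t=0,i=8
  #....|#  b16=1 t=0,i=2
  .####|#  b15=1 t=4,i=6
  .###.|#  b14=1 t=0,i=11
  .##.#|.  b13=0 t=0,i=19
  .##..|#  b12=1 t=0,i=0
  .#.##|.  b11=0 t=1,i=10
  .#.#.|.  b10=0 t=1,i=6
  .#..#|.  b9=0 t=0,i=16
  .#...|#  b8=1 t=0,i=7
  ..###|.  b7=0 t=0,i=10
  ..##.|.  b6=0 t=0,i=18
  ..#.#|.  b5=0 t=1,i=5
  ..#..|.  b4=0 t=0,i=6
  ...##|#  b3=1 t=0,i=9
  ...#.|#  b2=1 t=0,i=5
  ....#|.  b1=0 t=0,i=4
  .....|.  b0=0 t=0,i=3
  bits 11111001000111011101000100001100 = 4179480844

4179480844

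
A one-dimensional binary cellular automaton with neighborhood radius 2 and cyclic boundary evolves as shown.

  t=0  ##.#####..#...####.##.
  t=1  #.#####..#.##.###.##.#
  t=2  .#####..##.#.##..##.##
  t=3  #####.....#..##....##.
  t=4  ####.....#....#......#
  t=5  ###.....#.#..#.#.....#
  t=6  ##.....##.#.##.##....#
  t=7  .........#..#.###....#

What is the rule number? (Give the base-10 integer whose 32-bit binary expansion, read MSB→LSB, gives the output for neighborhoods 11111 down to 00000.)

  nb #####: next=#  (t=0,i=5, bit31=1)
  nb ####.: next=#  (t=0,i=6, bit30=1)
  nb ###.#: next=.  (t=0,i=17, bit29=0)
  nb ###..: next=.  (t=0,i=7, bit28=0)
  nb ##.##: next=#  (t=0,i=2, bit27=1)
  nb ##.#.: next=#  (t=2,i=10, bit26=1)
  nb ##..#: next=.  (t=0,i=8, bit25=0)
  nb ##...: next=.  (t=3,i=5, bit24=0)
  nb #.###: next=#  (t=0,i=3, bit23=1)
  nb #.##.: next=#  (t=0,i=0, bit22=1)
  nb #.#.#: next=.  (t=2,i=11, bit21=0)
  nb #.#..: next=#  (t=5,i=10, bit20=1)
  nb #..##: next=.  (t=2,i=7, bit19=0)
  nb #..#.: next=#  (t=0,i=9, bit18=1)
  nb #...#: next=#  (t=0,i=12, bit17=1)
  nb #....: next=.  (t=3,i=6, bit16=0)
  nb .####: next=#  (t=0,i=4, bit15=1)
  nb .###.: next=.  (t=1,i=15, bit14=0)
  nb .##.#: next=.  (t=0,i=1, bit13=0)
  nb .##..: next=#  (t=2,i=14, bit12=1)
  nb .#.##: next=.  (t=1,i=10, bit11=0)
  nb .#.#.: next=.  (t=5,i=9, bit10=0)
  nb .#..#: next=.  (t=3,i=11, bit9=0)
  nb .#...: next=#  (t=0,i=11, bit8=1)
  nb ..###: next=#  (t=0,i=14, bit7=1)
  nb ..##.: next=.  (t=2,i=8, bit6=0)
  nb ..#.#: next=#  (t=1,i=9, bit5=1)
  nb ..#..: next=.  (t=0,i=10, bit4=0)
  nb ...##: next=.  (t=0,i=13, bit3=0)
  nb ...#.: next=#  (t=3,i=9, bit2=1)
  nb ....#: next=.  (t=3,i=8, bit1=0)
  nb .....: next=.  (t=3,i=7, bit0=0)
  bits 11001100110101101001000110100100 = 3436614052

3436614052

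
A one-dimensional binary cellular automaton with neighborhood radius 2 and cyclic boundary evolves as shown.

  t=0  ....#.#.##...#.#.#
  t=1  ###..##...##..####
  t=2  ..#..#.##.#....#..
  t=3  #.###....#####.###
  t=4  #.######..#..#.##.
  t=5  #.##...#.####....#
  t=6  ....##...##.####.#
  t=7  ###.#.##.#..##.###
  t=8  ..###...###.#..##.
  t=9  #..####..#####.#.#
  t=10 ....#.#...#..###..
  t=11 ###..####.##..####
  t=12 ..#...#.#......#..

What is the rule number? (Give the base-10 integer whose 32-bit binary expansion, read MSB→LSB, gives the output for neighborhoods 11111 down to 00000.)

  ##### -> .   bit 31 = 0  t=1,i=0
  ####. -> .   bit 30 = 0  t=1,i=1
  ###.# -> #   bit 29 = 1  t=3,i=0
  ###.. -> #   bit 28 = 1  t=1,i=2
  ##.## -> .   bit 27 = 0  t=3,i=1
  ##.#. -> #   bit 26 = 1  t=2,i=9
  ##..# -> .   bit 25 = 0  t=1,i=3
  ##... -> #   bit 24 = 1  t=0,i=10
  #.### -> #   bit 23 = 1  t=3,i=2
  #.##. -> .   bit 22 = 0  t=0,i=8
  #.#.# -> #   bit 21 = 1  t=0,i=6
  #.#.. -> #   bit 20 = 1  t=0,i=17
  #..## -> .   bit 19 = 0  t=1,i=4
  #..#. -> #   bit 18 = 1  t=2,i=4
  #...# -> #   bit 17 = 1  t=0,i=11
  #.... -> #   bit 16 = 1  t=0,i=1
  .#### -> #   bit 15 = 1  t=1,i=15
  .###. -> #   bit 14 = 1  t=3,i=3
  .##.# -> .   bit 13 = 0  t=2,i=8
  .##.. -> .   bit 12 = 0  t=0,i=9
  .#.## -> .   bit 11 = 0  t=0,i=7
  .#.#. -> #   bit 10 = 1  t=0,i=5
  .#..# -> #   bit 9 = 1  t=2,i=3
  .#... -> #   bit 8 = 1  t=0,i=0
  ..### -> .   bit 7 = 0  t=1,i=14
  ..##. -> #   bit 6 = 1  t=1,i=5
  ..#.# -> .   bit 5 = 0  t=0,i=4
  ..#.. -> #   bit 4 = 1  t=2,i=2
  ...## -> .   bit 3 = 0  t=1,i=9
  ...#. -> .   bit 2 = 0  t=0,i=3
  ....# -> #   bit 1 = 1  t=0,i=2
  ..... -> #   bit 0 = 1  t=10,i=0
  bits 00110101101101111100011101010011 = 901236563

901236563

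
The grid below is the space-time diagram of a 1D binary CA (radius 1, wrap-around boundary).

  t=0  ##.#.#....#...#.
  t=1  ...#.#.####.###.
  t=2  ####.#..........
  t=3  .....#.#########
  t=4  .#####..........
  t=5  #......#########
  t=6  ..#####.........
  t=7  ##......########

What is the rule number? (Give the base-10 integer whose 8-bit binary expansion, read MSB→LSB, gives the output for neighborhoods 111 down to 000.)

  ###|.  b7=0 t=1,i=8
  ##.|.  b6=0 t=0,i=1
  #.#|.  b5=0 t=0,i=2
  #..|.  b4=0 t=0,i=6
  .##|.  b3=0 t=0,i=0
  .#.|#  b2=1 t=0,i=3
  ..#|#  b1=1 t=0,i=9
  ...|#  b0=1 t=0,i=7
  bits 00000111 = 7

7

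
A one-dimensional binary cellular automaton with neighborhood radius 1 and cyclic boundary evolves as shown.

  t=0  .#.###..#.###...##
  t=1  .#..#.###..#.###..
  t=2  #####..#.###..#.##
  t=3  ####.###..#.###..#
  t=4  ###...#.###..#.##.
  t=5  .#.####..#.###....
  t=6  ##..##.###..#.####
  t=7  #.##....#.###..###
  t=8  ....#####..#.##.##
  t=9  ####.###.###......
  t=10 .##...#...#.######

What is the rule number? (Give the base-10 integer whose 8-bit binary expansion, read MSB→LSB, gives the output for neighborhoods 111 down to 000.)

  ###|#  b7=1 t=0,i=4
  ##.|.  b6=0 t=0,i=5
  #.#|.  b5=0 t=0,i=0
  #..|#  b4=1 t=0,i=6
  .##|.  b3=0 t=0,i=3
  .#.|#  b2=1 t=0,i=1
  ..#|#  b1=1 t=0,i=7
  ...|#  b0=1 t=0,i=14
  bits 10010111 = 151

151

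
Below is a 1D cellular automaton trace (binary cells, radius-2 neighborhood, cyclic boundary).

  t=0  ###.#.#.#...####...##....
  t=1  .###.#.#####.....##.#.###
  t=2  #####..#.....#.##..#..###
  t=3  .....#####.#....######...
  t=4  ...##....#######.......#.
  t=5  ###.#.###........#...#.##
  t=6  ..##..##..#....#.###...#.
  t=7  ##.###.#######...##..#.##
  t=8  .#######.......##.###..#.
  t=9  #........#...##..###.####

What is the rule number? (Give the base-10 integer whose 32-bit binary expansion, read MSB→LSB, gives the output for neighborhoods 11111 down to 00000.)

  [31] ##### => .  t=1,i=9
  [30] ####. => .  t=0,i=14
  [29] ###.# => #  t=0,i=2
  [28] ###.. => .  t=0,i=15
  [27] ##.## => #  t=1,i=0
  [26] ##.#. => #  t=0,i=3
  [25] ##..# => #  t=2,i=5
  [24] ##... => .  t=0,i=16
  [23] #.### => #  t=1,i=1
  [22] #.##. => .  t=2,i=15
  [21] #.#.# => .  t=0,i=4
  [20] #.#.. => #  t=0,i=8
  [19] #..## => #  t=2,i=21
  [18] #..#. => #  t=2,i=6
  [17] #...# => #  t=0,i=10
  [16] #.... => #  t=0,i=22
  [15] .#### => .  t=0,i=13
  [14] .###. => #  t=0,i=1
  [13] .##.# => .  t=1,i=18
  [12] .##.. => #  t=0,i=20
  [11] .#.## => .  t=1,i=6
  [10] .#.#. => #  t=0,i=5
  [9] .#..# => #  t=2,i=20
  [8] .#... => #  t=0,i=9
  [7] ..### => .  t=0,i=0
  [6] ..##. => .  t=0,i=19
  [5] ..#.# => .  t=2,i=13
  [4] ..#.. => #  t=2,i=7
  [3] ...## => #  t=0,i=11
  [2] ...#. => .  t=2,i=12
  [1] ....# => #  t=0,i=23
  [0] ..... => .  t=1,i=14
  bits 00101110100111110101011100011010 = 782194458

782194458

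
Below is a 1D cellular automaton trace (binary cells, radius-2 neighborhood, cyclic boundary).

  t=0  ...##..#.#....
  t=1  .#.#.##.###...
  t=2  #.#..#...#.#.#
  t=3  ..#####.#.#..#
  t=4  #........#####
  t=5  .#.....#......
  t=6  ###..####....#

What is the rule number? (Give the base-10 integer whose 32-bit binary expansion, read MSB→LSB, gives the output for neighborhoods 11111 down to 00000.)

  [31] ##### => .  t=3,i=4
  [30] ####. => .  t=3,i=5
  [29] ###.# => .  t=3,i=6
  [28] ###.. => .  t=1,i=10
  [27] ##.## => .  t=1,i=7
  [26] ##.#. => .  t=2,i=1
  [25] ##..# => #  t=0,i=5
  [24] ##... => #  t=1,i=11
  [23] #.### => .  t=1,i=8
  [22] #.##. => #  t=1,i=5
  [21] #.#.# => .  t=1,i=3
  [20] #.#.. => #  t=0,i=9
  [19] #..## => .  t=3,i=1
  [18] #..#. => #  t=0,i=6
  [17] #...# => .  t=2,i=7
  [16] #.... => .  t=0,i=11
  [15] .#### => .  t=3,i=3
  [14] .###. => #  t=1,i=9
  [13] .##.# => .  t=1,i=6
  [12] .##.. => .  t=0,i=4
  [11] .#.## => .  t=1,i=4
  [10] .#.#. => #  t=0,i=8
  [9] .#..# => #  t=2,i=3
  [8] .#... => #  t=0,i=10
  [7] ..### => .  t=3,i=2
  [6] ..##. => #  t=0,i=3
  [5] ..#.# => .  t=0,i=7
  [4] ..#.. => #  t=2,i=5
  [3] ...## => .  t=0,i=2
  [2] ...#. => #  t=1,i=0
  [1] ....# => #  t=0,i=1
  [0] ..... => .  t=0,i=0
  bits 00000011010101000100011101010110 = 55854934

55854934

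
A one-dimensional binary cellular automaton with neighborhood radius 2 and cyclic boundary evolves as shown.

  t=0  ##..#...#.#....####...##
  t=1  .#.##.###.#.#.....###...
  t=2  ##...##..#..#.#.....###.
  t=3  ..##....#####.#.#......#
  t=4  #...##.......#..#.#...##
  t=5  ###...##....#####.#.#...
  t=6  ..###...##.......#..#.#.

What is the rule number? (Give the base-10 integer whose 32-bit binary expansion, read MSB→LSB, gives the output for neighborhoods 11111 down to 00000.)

  ##### -> .   bit 31 = 0  t=3,i=10
  ####. -> .   bit 30 = 0  t=0,i=0
  ###.# -> .   bit 29 = 0  t=1,i=8
  ###.. -> #   bit 28 = 1  t=0,i=1
  ##.## -> #   bit 27 = 1  t=1,i=5
  ##.#. -> #   bit 26 = 1  t=1,i=9
  ##..# -> .   bit 25 = 0  t=0,i=2
  ##... -> #   bit 24 = 1  t=0,i=19
  #.### -> #   bit 23 = 1  t=1,i=6
  #.##. -> .   bit 22 = 0  t=1,i=3
  #.#.# -> .   bit 21 = 0  t=1,i=10
  #.#.. -> #   bit 20 = 1  t=0,i=10
  #..## -> .   bit 19 = 0  t=3,i=1
  #..#. -> #   bit 18 = 1  t=0,i=3
  #...# -> #   bit 17 = 1  t=0,i=6
  #.... -> #   bit 16 = 1  t=0,i=12
  .#### -> .   bit 15 = 0  t=0,i=16
  .###. -> .   bit 14 = 0  t=1,i=7
  .##.# -> .   bit 13 = 0  t=1,i=4
  .##.. -> .   bit 12 = 0  t=2,i=1
  .#.## -> .   bit 11 = 0  t=1,i=2
  .#.#. -> .   bit 10 = 0  t=0,i=9
  .#..# -> #   bit 9 = 1  t=2,i=10
  .#... -> .   bit 8 = 0  t=0,i=5
  ..### -> .   bit 7 = 0  t=0,i=15
  ..##. -> .   bit 6 = 0  t=2,i=5
  ..#.# -> #   bit 5 = 1  t=0,i=8
  ..#.. -> #   bit 4 = 1  t=0,i=4
  ...## -> .   bit 3 = 0  t=0,i=14
  ...#. -> #   bit 2 = 1  t=0,i=7
  ....# -> .   bit 1 = 0  t=0,i=13
  ..... -> .   bit 0 = 0  t=1,i=15
  bits 00011101100101110000001000110100 = 496435764

496435764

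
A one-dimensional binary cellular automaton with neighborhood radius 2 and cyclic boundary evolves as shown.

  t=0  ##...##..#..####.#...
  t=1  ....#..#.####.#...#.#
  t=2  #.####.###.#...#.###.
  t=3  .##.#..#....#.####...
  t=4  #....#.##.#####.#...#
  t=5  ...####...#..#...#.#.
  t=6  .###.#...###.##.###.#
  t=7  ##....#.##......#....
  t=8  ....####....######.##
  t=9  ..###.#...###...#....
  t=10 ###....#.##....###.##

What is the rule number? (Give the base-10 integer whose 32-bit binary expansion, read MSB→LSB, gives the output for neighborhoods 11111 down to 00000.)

  nb #####: next=.  (t=4,i=12, bit31=0)
  nb ####.: next=#  (t=0,i=14, bit30=1)
  nb ###.#: next=.  (t=0,i=15, bit29=0)
  nb ###..: next=.  (t=3,i=17, bit28=0)
  nb ##.##: next=.  (t=2,i=6, bit27=0)
  nb ##.#.: next=.  (t=0,i=16, bit26=0)
  nb ##..#: next=#  (t=0,i=7, bit25=1)
  nb ##...: next=.  (t=0,i=2, bit24=0)
  nb #.###: next=#  (t=1,i=9, bit23=1)
  nb #.##.: next=.  (t=4,i=7, bit22=0)
  nb #.#.#: next=.  (t=2,i=0, bit21=0)
  nb #.#..: next=.  (t=0,i=17, bit20=0)
  nb #..##: next=#  (t=0,i=11, bit19=1)
  nb #..#.: next=.  (t=0,i=8, bit18=0)
  nb #...#: next=.  (t=0,i=3, bit17=0)
  nb #....: next=.  (t=1,i=1, bit16=0)
  nb .####: next=.  (t=0,i=13, bit15=0)
  nb .###.: next=.  (t=2,i=8, bit14=0)
  nb .##.#: next=.  (t=3,i=2, bit13=0)
  nb .##..: next=.  (t=0,i=1, bit12=0)
  nb .#.##: next=#  (t=1,i=8, bit11=1)
  nb .#.#.: next=#  (t=1,i=19, bit10=1)
  nb .#..#: next=#  (t=0,i=10, bit9=1)
  nb .#...: next=#  (t=0,i=18, bit8=1)
  nb ..###: next=#  (t=0,i=12, bit7=1)
  nb ..##.: next=.  (t=0,i=0, bit6=0)
  nb ..#.#: next=#  (t=1,i=7, bit5=1)
  nb ..#..: next=#  (t=0,i=9, bit4=1)
  nb ...##: next=#  (t=0,i=4, bit3=1)
  nb ...#.: next=#  (t=1,i=3, bit2=1)
  nb ....#: next=#  (t=1,i=2, bit1=1)
  nb .....: next=#  (t=7,i=12, bit0=1)
  bits 01000010100010000000111110111111 = 1116213183

1116213183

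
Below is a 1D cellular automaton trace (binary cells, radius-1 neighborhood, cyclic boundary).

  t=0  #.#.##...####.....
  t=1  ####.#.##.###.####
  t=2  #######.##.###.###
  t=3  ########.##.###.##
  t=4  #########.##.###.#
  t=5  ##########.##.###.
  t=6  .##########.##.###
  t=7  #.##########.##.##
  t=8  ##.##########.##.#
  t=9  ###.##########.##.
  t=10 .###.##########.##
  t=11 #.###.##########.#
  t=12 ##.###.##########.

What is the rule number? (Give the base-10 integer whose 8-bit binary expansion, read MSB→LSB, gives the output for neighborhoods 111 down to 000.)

  ###|#  b7=1 t=0,i=10
  ##.|#  b6=1 t=0,i=5
  #.#|#  b5=1 t=0,i=1
  #..|.  b4=0 t=0,i=6
  .##|.  b3=0 t=0,i=4
  .#.|#  b2=1 t=0,i=0
  ..#|#  b1=1 t=0,i=8
  ...|#  b0=1 t=0,i=7
  bits 11100111 = 231

231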